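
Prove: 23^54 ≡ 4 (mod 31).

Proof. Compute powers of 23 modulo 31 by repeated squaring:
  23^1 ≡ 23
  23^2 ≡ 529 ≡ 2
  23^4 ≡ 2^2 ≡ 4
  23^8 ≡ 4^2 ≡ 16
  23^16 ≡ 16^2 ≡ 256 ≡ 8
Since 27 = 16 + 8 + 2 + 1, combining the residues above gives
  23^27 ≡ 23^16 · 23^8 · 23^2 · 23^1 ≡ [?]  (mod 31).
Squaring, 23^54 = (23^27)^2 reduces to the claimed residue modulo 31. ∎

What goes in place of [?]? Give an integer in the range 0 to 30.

29

Multiply the listed residues: 8 · 16 · 2 · 23 = 128 → 256 → 5888.
Reducing modulo 31: 5888 = 189·31 + 29, so 23^27 ≡ 29.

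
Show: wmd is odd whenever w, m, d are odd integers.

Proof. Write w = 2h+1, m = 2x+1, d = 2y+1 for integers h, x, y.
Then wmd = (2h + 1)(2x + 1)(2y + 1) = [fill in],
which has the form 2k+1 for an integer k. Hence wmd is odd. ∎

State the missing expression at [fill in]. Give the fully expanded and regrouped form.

(2h + 1)(2x + 1)(2y + 1) = 8hxy + 4hx + 4hy + 2h + 4xy + 2x + 2y + 1
= 2(4hxy + 2hx + 2hy + h + 2xy + x + y) + 1.
Since 4hxy + 2hx + 2hy + h + 2xy + x + y is an integer, the product is of the form 2k+1 for an integer k.

2(4hxy + 2hx + 2hy + h + 2xy + x + y) + 1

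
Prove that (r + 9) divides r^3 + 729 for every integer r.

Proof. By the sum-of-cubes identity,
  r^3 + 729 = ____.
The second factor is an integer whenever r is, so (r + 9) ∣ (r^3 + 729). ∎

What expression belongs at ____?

(r + 9)(r^2 - 9r + 81)

a^3 + b^3 = (a + b)(a^2 - ab + b^2). With a = r, b = 9:
r^3 + 729 = (r + 9)(r^2 - 9r + 81).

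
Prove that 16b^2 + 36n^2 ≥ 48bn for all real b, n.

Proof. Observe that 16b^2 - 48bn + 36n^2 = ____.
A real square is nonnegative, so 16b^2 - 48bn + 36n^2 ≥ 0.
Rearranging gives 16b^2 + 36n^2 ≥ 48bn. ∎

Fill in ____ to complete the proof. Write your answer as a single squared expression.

(4b - 6n)^2

16b^2 - 48bn + 36n^2 is a perfect-square trinomial: the outer terms are (4b)^2 and (6n)^2, and the cross term is -2·4b·6n.
So 16b^2 - 48bn + 36n^2 = (4b - 6n)^2 ≥ 0.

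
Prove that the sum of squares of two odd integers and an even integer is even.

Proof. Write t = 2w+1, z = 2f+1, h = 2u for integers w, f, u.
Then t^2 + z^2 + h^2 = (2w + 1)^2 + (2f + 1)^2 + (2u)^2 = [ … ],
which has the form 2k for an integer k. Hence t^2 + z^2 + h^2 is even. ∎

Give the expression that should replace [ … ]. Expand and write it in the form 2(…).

2(2f^2 + 2f + 2u^2 + 2w^2 + 2w + 1)

(2w + 1)^2 + (2f + 1)^2 + (2u)^2 = 4f^2 + 4f + 4u^2 + 4w^2 + 4w + 2
= 2(2f^2 + 2f + 2u^2 + 2w^2 + 2w + 1).
Since 2f^2 + 2f + 2u^2 + 2w^2 + 2w + 1 is an integer, the sum of squares is of the form 2k for an integer k.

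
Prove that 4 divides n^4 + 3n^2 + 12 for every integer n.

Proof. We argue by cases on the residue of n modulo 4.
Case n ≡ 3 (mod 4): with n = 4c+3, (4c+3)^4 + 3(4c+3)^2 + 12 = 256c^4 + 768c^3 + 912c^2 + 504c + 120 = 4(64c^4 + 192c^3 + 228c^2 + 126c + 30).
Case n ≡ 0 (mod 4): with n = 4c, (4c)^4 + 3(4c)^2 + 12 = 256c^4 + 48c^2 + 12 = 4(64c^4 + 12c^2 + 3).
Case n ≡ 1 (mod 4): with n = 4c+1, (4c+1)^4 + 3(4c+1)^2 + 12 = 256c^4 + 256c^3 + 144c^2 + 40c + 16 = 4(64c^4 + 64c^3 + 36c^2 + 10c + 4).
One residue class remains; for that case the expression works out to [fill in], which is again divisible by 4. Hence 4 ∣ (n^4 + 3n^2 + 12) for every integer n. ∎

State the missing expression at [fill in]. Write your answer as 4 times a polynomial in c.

4(64c^4 + 128c^3 + 108c^2 + 44c + 10)

The residues treated are {3, 0, 1}, so the missing case is n ≡ 2 (mod 4); write n = 4c+2.
Then (4c+2)^4 + 3(4c+2)^2 + 12 = 256c^4 + 512c^3 + 432c^2 + 176c + 40 = 4(64c^4 + 128c^3 + 108c^2 + 44c + 10).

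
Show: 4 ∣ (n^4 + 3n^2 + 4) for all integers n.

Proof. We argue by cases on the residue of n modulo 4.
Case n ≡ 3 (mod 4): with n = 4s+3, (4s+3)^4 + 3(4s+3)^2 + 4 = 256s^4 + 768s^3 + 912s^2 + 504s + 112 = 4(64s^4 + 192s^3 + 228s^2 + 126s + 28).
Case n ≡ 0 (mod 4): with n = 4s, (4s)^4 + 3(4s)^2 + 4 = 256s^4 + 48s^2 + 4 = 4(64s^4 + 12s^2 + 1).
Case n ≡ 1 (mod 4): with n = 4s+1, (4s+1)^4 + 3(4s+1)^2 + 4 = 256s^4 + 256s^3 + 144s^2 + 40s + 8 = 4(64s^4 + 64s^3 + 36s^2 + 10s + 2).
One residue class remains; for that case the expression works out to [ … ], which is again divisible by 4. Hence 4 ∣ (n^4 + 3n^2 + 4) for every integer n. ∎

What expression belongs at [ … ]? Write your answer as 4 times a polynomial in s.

4(64s^4 + 128s^3 + 108s^2 + 44s + 8)

Only n ≡ 2 (mod 4) is unaccounted for. Put n = 4s+2:
(4s+2)^4 + 3(4s+2)^2 + 4 expands to 256s^4 + 512s^3 + 432s^2 + 176s + 32,
and factoring out 4 leaves 4(64s^4 + 128s^3 + 108s^2 + 44s + 8).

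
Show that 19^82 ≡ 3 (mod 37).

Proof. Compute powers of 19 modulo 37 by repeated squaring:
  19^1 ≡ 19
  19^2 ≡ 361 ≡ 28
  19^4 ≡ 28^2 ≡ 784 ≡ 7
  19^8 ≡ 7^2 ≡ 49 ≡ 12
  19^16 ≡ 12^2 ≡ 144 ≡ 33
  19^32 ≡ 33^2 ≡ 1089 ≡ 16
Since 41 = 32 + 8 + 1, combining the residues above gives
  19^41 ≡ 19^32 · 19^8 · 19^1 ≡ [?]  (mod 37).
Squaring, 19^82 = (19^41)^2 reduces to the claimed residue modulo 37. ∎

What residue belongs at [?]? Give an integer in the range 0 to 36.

19^32 · 19^8 · 19^1 ≡ 16 · 12 · 19 = 3648.
3648 mod 37 = 22, so 19^41 ≡ 22 (mod 37).

22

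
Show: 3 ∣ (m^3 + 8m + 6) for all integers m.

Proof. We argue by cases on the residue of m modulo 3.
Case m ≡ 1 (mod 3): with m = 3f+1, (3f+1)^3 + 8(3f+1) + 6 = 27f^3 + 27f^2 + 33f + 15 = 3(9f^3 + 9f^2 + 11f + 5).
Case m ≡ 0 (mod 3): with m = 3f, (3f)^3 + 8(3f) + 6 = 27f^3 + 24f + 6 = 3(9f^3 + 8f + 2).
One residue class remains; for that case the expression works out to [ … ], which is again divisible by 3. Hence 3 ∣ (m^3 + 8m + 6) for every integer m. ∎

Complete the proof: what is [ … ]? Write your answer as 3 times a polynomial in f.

Only m ≡ 2 (mod 3) is unaccounted for. Put m = 3f+2:
(3f+2)^3 + 8(3f+2) + 6 expands to 27f^3 + 54f^2 + 60f + 30,
and factoring out 3 leaves 3(9f^3 + 18f^2 + 20f + 10).

3(9f^3 + 18f^2 + 20f + 10)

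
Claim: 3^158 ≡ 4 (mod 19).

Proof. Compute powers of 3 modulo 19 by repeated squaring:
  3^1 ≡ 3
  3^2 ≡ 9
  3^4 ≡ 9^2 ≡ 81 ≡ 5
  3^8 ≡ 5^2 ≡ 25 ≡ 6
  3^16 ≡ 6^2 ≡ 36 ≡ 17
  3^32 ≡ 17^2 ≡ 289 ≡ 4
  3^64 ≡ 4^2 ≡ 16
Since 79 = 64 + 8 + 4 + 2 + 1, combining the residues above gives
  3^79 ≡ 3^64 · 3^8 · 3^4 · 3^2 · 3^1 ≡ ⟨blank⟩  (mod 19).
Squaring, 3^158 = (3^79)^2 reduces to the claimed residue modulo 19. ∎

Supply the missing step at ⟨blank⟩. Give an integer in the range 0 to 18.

3^64 · 3^8 · 3^4 · 3^2 · 3^1 ≡ 16 · 6 · 5 · 9 · 3 = 12960.
12960 mod 19 = 2, so 3^79 ≡ 2 (mod 19).

2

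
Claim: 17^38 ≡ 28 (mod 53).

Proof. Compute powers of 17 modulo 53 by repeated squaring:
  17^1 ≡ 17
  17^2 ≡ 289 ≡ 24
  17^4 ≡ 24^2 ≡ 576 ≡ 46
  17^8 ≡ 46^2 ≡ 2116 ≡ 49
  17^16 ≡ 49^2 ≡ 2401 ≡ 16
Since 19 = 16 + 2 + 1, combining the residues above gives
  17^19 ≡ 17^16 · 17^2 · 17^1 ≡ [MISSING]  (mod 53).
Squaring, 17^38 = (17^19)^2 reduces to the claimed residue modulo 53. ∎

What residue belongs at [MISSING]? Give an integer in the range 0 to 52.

9

Multiply the listed residues: 16 · 24 · 17 = 384 → 6528.
Reducing modulo 53: 6528 = 123·53 + 9, so 17^19 ≡ 9.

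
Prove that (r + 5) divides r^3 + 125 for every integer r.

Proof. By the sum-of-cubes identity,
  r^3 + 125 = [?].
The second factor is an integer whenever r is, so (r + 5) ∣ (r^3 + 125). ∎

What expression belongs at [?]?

Polynomial division of r^3 + 125 by r + 5 leaves remainder 0 and quotient r^2 - 5r + 25.
Hence r^3 + 125 = (r + 5)(r^2 - 5r + 25).

(r + 5)(r^2 - 5r + 25)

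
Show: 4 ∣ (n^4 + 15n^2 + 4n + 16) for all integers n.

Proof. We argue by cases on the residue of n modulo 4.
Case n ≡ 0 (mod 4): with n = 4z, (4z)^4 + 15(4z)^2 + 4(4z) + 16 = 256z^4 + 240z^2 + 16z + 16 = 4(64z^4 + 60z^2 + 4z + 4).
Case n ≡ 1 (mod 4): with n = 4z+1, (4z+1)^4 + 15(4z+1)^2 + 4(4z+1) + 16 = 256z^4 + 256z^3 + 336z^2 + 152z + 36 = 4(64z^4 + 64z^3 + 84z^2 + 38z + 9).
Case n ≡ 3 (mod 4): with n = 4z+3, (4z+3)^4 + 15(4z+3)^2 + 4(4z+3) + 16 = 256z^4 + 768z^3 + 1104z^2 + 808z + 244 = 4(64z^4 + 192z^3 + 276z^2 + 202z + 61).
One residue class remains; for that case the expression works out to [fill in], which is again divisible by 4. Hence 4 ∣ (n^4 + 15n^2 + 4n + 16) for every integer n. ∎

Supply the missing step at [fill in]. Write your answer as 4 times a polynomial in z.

4(64z^4 + 128z^3 + 156z^2 + 96z + 25)

Only n ≡ 2 (mod 4) is unaccounted for. Put n = 4z+2:
(4z+2)^4 + 15(4z+2)^2 + 4(4z+2) + 16 expands to 256z^4 + 512z^3 + 624z^2 + 384z + 100,
and factoring out 4 leaves 4(64z^4 + 128z^3 + 156z^2 + 96z + 25).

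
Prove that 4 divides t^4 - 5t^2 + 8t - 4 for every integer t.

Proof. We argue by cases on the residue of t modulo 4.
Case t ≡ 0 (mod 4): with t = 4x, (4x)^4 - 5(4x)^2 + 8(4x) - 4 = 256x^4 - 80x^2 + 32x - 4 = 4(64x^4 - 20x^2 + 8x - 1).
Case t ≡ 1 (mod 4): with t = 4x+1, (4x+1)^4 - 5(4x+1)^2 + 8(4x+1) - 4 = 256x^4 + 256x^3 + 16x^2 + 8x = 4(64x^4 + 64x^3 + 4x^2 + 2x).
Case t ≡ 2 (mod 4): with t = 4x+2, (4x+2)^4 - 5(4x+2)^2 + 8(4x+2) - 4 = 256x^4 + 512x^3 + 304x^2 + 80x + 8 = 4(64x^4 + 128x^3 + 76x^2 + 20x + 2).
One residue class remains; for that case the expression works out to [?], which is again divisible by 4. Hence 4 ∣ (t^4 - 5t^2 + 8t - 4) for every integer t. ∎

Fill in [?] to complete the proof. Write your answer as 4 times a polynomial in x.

Only t ≡ 3 (mod 4) is unaccounted for. Put t = 4x+3:
(4x+3)^4 - 5(4x+3)^2 + 8(4x+3) - 4 expands to 256x^4 + 768x^3 + 784x^2 + 344x + 56,
and factoring out 4 leaves 4(64x^4 + 192x^3 + 196x^2 + 86x + 14).

4(64x^4 + 192x^3 + 196x^2 + 86x + 14)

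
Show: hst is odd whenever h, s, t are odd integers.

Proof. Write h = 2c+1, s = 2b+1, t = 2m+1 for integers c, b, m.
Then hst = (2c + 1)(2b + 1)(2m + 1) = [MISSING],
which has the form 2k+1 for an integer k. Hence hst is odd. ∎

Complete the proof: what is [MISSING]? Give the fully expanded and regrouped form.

2(4bcm + 2bc + 2bm + b + 2cm + c + m) + 1

Expanding: (2c + 1)(2b + 1)(2m + 1) = 8bcm + 4bc + 4bm + 2b + 4cm + 2c + 2m + 1.
Every term except the constant is even, so this is 2(4bcm + 2bc + 2bm + b + 2cm + c + m) + 1,
and 4bcm + 2bc + 2bm + b + 2cm + c + m ∈ ℤ gives the required form.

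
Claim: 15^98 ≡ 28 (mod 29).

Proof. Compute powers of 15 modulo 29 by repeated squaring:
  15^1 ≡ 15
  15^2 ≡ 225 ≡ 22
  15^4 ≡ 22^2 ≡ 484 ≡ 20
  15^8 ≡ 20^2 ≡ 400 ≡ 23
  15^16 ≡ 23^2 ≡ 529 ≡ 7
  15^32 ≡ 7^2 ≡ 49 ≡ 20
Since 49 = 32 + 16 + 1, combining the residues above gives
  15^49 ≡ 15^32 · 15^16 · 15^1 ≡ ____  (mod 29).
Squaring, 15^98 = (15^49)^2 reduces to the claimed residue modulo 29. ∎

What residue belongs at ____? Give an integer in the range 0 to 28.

12

Multiply the listed residues: 20 · 7 · 15 = 140 → 2100.
Reducing modulo 29: 2100 = 72·29 + 12, so 15^49 ≡ 12.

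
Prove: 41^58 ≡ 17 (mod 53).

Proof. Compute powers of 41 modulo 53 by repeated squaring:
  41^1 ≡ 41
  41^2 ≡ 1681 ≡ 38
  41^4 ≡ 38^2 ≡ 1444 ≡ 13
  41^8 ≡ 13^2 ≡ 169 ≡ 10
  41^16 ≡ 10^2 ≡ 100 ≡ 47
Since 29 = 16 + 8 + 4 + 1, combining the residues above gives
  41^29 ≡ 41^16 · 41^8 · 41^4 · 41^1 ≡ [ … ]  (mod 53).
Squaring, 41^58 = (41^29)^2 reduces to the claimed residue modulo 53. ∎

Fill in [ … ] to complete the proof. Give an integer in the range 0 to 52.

32

Multiply the listed residues: 47 · 10 · 13 · 41 = 470 → 6110 → 250510.
Reducing modulo 53: 250510 = 4726·53 + 32, so 41^29 ≡ 32.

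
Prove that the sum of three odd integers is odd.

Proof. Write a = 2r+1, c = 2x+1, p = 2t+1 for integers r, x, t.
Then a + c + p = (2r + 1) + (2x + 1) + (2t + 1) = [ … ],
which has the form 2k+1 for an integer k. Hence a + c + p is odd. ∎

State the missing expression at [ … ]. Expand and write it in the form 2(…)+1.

Expanding: (2r + 1) + (2x + 1) + (2t + 1) = 2r + 2t + 2x + 3.
Every term except the constant is even, so this is 2(r + t + x + 1) + 1,
and r + t + x + 1 ∈ ℤ gives the required form.

2(r + t + x + 1) + 1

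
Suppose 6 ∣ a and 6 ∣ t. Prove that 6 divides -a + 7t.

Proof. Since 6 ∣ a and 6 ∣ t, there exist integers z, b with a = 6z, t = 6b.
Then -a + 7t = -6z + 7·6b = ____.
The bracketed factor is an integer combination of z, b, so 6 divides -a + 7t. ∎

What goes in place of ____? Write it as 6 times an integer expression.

Each term has a factor of 6: -6z + 7·6b = 6·(7b - z).
Since 7b - z is an integer, 6 ∣ (-a + 7t).

6(7b - z)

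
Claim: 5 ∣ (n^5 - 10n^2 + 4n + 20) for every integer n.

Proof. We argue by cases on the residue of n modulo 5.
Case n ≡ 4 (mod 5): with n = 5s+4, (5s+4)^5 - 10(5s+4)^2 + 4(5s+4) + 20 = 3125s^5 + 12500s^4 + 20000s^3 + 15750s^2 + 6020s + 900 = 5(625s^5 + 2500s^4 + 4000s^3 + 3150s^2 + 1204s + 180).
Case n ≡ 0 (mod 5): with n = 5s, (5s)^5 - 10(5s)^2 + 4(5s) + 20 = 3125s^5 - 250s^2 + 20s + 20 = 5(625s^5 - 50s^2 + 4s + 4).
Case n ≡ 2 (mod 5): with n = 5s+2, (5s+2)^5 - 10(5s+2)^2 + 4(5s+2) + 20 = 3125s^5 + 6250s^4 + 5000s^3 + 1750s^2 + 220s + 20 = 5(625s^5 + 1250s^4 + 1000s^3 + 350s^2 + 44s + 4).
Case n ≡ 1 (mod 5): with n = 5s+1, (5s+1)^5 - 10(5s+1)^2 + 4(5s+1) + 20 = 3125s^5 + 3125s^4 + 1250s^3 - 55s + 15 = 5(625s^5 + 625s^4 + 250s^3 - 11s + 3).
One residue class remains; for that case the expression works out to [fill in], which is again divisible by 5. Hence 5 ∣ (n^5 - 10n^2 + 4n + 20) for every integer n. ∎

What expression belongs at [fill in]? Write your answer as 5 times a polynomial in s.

Only n ≡ 3 (mod 5) is unaccounted for. Put n = 5s+3:
(5s+3)^5 - 10(5s+3)^2 + 4(5s+3) + 20 expands to 3125s^5 + 9375s^4 + 11250s^3 + 6500s^2 + 1745s + 185,
and factoring out 5 leaves 5(625s^5 + 1875s^4 + 2250s^3 + 1300s^2 + 349s + 37).

5(625s^5 + 1875s^4 + 2250s^3 + 1300s^2 + 349s + 37)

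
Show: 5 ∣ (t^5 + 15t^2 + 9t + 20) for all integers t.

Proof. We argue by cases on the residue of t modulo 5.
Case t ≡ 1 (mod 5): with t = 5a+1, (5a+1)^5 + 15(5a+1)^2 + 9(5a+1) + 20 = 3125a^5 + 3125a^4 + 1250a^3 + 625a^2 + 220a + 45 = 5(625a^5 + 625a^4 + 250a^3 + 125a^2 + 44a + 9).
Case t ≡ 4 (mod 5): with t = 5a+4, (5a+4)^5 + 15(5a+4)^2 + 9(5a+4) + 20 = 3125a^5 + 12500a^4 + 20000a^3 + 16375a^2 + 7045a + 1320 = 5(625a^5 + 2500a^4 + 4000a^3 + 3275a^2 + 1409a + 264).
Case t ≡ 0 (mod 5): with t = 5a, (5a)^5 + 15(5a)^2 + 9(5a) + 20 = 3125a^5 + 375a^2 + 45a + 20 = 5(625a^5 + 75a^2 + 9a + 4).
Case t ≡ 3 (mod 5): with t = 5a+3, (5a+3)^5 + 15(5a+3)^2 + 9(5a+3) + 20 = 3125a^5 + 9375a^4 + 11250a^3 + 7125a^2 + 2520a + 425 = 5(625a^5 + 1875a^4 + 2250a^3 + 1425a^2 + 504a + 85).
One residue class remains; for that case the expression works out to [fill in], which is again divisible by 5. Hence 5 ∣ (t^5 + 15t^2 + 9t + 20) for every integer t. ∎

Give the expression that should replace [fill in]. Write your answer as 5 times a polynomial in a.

5(625a^5 + 1250a^4 + 1000a^3 + 475a^2 + 149a + 26)

The residues treated are {1, 4, 0, 3}, so the missing case is t ≡ 2 (mod 5); write t = 5a+2.
Then (5a+2)^5 + 15(5a+2)^2 + 9(5a+2) + 20 = 3125a^5 + 6250a^4 + 5000a^3 + 2375a^2 + 745a + 130 = 5(625a^5 + 1250a^4 + 1000a^3 + 475a^2 + 149a + 26).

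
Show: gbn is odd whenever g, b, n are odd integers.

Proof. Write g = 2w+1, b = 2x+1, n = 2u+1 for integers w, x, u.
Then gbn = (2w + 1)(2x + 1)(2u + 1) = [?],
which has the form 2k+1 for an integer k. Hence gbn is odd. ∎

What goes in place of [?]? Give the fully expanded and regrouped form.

2(4uwx + 2uw + 2ux + u + 2wx + w + x) + 1

Expanding: (2w + 1)(2x + 1)(2u + 1) = 8uwx + 4uw + 4ux + 2u + 4wx + 2w + 2x + 1.
Every term except the constant is even, so this is 2(4uwx + 2uw + 2ux + u + 2wx + w + x) + 1,
and 4uwx + 2uw + 2ux + u + 2wx + w + x ∈ ℤ gives the required form.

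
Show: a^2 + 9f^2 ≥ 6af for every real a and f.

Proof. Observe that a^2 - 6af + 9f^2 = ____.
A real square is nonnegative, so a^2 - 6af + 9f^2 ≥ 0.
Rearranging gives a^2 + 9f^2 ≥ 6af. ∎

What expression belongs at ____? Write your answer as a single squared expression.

(a - 3f)^2

The leading and trailing coefficients are 1^2 and 3^2, and 6 = 2·1·3, so the trinomial is (a - 3f)^2.
Hence a^2 - 6af + 9f^2 ≥ 0.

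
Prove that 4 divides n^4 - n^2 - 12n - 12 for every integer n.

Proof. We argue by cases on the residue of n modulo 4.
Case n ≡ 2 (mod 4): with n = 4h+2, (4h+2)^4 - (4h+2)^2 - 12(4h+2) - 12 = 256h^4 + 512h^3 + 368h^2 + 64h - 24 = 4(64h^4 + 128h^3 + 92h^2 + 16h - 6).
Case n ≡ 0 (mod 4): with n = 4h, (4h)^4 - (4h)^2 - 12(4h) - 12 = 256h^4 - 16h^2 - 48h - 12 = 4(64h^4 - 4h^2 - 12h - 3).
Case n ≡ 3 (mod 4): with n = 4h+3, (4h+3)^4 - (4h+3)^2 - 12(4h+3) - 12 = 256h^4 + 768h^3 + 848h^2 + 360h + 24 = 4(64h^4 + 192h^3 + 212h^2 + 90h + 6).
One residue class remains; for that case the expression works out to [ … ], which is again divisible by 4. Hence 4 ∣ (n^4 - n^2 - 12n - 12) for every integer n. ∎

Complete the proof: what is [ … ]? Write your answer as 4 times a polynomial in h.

4(64h^4 + 64h^3 + 20h^2 - 10h - 6)

Only n ≡ 1 (mod 4) is unaccounted for. Put n = 4h+1:
(4h+1)^4 - (4h+1)^2 - 12(4h+1) - 12 expands to 256h^4 + 256h^3 + 80h^2 - 40h - 24,
and factoring out 4 leaves 4(64h^4 + 64h^3 + 20h^2 - 10h - 6).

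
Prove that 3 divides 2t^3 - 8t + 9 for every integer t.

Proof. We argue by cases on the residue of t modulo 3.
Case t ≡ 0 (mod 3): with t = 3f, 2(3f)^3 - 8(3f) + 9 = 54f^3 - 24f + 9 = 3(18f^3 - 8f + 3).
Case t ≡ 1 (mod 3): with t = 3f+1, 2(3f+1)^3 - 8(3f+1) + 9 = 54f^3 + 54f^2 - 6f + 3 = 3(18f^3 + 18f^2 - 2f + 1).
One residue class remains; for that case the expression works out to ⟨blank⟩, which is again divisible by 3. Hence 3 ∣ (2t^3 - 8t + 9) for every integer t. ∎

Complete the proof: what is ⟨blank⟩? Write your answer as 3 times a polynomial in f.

Only t ≡ 2 (mod 3) is unaccounted for. Put t = 3f+2:
2(3f+2)^3 - 8(3f+2) + 9 expands to 54f^3 + 108f^2 + 48f + 9,
and factoring out 3 leaves 3(18f^3 + 36f^2 + 16f + 3).

3(18f^3 + 36f^2 + 16f + 3)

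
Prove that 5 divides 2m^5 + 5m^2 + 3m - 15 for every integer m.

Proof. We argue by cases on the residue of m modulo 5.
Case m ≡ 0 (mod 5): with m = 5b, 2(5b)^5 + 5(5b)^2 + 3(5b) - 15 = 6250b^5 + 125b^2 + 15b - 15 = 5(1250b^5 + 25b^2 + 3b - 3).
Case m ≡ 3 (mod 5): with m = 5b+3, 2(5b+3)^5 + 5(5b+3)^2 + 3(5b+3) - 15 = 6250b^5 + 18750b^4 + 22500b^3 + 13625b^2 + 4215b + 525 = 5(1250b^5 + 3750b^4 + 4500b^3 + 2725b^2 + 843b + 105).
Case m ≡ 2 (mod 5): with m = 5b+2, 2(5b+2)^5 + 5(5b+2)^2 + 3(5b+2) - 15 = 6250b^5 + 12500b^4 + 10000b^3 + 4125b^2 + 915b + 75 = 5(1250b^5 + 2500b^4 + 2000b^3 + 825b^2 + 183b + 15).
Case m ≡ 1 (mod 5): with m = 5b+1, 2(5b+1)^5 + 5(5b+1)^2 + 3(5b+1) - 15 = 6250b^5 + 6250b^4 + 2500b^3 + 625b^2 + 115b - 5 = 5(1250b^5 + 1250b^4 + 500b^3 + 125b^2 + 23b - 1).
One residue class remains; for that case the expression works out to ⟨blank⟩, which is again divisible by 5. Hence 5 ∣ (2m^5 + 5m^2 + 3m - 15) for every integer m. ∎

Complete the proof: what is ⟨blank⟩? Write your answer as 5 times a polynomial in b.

5(1250b^5 + 5000b^4 + 8000b^3 + 6425b^2 + 2603b + 425)

Only m ≡ 4 (mod 5) is unaccounted for. Put m = 5b+4:
2(5b+4)^5 + 5(5b+4)^2 + 3(5b+4) - 15 expands to 6250b^5 + 25000b^4 + 40000b^3 + 32125b^2 + 13015b + 2125,
and factoring out 5 leaves 5(1250b^5 + 5000b^4 + 8000b^3 + 6425b^2 + 2603b + 425).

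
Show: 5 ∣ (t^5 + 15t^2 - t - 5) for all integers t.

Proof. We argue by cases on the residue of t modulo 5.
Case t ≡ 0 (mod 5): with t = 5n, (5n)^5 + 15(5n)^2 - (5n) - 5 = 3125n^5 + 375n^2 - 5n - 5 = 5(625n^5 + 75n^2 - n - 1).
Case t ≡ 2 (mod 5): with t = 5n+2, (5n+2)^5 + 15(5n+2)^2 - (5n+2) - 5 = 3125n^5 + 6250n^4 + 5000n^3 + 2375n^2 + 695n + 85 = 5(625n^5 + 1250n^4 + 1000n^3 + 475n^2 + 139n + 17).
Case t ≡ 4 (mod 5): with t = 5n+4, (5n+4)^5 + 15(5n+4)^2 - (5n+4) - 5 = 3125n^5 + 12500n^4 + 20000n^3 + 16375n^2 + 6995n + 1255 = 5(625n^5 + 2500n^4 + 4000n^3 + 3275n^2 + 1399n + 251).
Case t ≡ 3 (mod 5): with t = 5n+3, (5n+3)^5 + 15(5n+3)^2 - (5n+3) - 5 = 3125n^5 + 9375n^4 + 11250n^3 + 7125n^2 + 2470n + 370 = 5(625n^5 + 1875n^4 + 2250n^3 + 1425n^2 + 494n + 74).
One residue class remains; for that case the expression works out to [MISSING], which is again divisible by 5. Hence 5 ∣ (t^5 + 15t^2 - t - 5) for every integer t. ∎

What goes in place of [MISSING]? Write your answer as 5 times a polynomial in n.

5(625n^5 + 625n^4 + 250n^3 + 125n^2 + 34n + 2)

The residues treated are {0, 2, 4, 3}, so the missing case is t ≡ 1 (mod 5); write t = 5n+1.
Then (5n+1)^5 + 15(5n+1)^2 - (5n+1) - 5 = 3125n^5 + 3125n^4 + 1250n^3 + 625n^2 + 170n + 10 = 5(625n^5 + 625n^4 + 250n^3 + 125n^2 + 34n + 2).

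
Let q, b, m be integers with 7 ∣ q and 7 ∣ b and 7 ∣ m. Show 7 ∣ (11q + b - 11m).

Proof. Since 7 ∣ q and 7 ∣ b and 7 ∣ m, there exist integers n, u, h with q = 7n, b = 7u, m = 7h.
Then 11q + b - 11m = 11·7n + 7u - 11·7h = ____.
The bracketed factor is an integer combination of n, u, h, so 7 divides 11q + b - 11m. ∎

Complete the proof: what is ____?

7(-11h + 11n + u)

Each term has a factor of 7: 11·7n + 7u - 11·7h = 7·(-11h + 11n + u).
Since -11h + 11n + u is an integer, 7 ∣ (11q + b - 11m).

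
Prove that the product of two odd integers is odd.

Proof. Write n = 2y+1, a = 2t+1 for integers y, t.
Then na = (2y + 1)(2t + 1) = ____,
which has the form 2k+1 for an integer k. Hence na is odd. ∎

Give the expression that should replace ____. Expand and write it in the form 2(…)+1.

Expanding: (2y + 1)(2t + 1) = 4ty + 2t + 2y + 1.
Every term except the constant is even, so this is 2(2ty + t + y) + 1,
and 2ty + t + y ∈ ℤ gives the required form.

2(2ty + t + y) + 1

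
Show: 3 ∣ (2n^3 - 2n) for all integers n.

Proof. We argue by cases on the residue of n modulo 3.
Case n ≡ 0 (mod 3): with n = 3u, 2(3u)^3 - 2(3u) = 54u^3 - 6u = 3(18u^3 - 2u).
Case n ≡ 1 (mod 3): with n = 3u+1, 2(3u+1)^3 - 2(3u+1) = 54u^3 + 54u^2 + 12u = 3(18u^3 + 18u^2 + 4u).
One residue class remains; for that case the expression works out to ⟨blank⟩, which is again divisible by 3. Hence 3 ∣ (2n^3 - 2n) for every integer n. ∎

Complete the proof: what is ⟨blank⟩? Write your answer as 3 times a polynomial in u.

The residues treated are {0, 1}, so the missing case is n ≡ 2 (mod 3); write n = 3u+2.
Then 2(3u+2)^3 - 2(3u+2) = 54u^3 + 108u^2 + 66u + 12 = 3(18u^3 + 36u^2 + 22u + 4).

3(18u^3 + 36u^2 + 22u + 4)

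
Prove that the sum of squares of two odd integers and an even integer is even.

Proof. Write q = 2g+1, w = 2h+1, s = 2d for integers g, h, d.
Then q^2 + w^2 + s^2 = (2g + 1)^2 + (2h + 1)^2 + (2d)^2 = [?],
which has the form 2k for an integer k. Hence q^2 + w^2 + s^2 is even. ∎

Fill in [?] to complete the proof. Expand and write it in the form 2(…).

(2g + 1)^2 + (2h + 1)^2 + (2d)^2 = 4d^2 + 4g^2 + 4g + 4h^2 + 4h + 2
= 2(2d^2 + 2g^2 + 2g + 2h^2 + 2h + 1).
Since 2d^2 + 2g^2 + 2g + 2h^2 + 2h + 1 is an integer, the sum of squares is of the form 2k for an integer k.

2(2d^2 + 2g^2 + 2g + 2h^2 + 2h + 1)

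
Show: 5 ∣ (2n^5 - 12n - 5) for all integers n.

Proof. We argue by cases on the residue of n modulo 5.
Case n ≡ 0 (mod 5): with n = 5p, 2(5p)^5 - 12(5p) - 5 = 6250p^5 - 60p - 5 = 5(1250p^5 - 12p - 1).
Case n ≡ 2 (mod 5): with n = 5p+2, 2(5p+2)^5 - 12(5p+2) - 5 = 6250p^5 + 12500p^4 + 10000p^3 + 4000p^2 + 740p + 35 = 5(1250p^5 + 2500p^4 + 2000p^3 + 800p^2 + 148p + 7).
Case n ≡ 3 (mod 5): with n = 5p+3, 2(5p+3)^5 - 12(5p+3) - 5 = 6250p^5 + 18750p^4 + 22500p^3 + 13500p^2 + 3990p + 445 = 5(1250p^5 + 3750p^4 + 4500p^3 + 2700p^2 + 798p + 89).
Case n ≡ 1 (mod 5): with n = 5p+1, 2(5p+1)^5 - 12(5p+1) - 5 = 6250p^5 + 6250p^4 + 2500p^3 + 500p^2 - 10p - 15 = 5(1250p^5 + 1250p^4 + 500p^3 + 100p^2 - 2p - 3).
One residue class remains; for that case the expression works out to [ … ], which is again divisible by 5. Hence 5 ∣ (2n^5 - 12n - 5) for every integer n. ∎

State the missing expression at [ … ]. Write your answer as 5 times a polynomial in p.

Only n ≡ 4 (mod 5) is unaccounted for. Put n = 5p+4:
2(5p+4)^5 - 12(5p+4) - 5 expands to 6250p^5 + 25000p^4 + 40000p^3 + 32000p^2 + 12740p + 1995,
and factoring out 5 leaves 5(1250p^5 + 5000p^4 + 8000p^3 + 6400p^2 + 2548p + 399).

5(1250p^5 + 5000p^4 + 8000p^3 + 6400p^2 + 2548p + 399)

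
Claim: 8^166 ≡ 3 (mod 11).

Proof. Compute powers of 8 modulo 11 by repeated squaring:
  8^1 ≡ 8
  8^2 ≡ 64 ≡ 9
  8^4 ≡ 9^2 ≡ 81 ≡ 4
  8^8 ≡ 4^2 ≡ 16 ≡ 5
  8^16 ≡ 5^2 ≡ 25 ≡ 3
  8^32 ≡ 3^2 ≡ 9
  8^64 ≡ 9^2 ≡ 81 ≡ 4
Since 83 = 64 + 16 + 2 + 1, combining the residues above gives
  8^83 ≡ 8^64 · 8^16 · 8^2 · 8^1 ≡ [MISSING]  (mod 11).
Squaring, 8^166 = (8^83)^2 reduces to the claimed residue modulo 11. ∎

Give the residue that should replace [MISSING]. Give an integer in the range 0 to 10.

8^64 · 8^16 · 8^2 · 8^1 ≡ 4 · 3 · 9 · 8 = 864.
864 mod 11 = 6, so 8^83 ≡ 6 (mod 11).

6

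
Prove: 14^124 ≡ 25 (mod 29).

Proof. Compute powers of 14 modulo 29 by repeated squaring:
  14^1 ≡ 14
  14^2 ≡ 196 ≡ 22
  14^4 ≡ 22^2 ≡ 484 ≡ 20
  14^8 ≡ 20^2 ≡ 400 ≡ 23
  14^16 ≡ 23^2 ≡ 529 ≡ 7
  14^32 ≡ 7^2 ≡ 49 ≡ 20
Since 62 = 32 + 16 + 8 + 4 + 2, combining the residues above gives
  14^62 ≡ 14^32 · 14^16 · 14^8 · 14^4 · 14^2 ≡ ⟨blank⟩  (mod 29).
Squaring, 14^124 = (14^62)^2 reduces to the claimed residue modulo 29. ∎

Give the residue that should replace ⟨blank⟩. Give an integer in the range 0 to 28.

5

Multiply the listed residues: 20 · 7 · 23 · 20 · 22 = 140 → 3220 → 64400 → 1416800.
Reducing modulo 29: 1416800 = 48855·29 + 5, so 14^62 ≡ 5.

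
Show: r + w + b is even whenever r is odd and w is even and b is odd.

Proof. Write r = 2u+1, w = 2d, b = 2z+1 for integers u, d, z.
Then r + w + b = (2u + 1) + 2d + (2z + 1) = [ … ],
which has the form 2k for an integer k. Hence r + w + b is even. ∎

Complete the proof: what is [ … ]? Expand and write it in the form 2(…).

Expanding: (2u + 1) + 2d + (2z + 1) = 2d + 2u + 2z + 2.
Every term is even; pulling out the factor of 2 gives 2(d + u + z + 1).

2(d + u + z + 1)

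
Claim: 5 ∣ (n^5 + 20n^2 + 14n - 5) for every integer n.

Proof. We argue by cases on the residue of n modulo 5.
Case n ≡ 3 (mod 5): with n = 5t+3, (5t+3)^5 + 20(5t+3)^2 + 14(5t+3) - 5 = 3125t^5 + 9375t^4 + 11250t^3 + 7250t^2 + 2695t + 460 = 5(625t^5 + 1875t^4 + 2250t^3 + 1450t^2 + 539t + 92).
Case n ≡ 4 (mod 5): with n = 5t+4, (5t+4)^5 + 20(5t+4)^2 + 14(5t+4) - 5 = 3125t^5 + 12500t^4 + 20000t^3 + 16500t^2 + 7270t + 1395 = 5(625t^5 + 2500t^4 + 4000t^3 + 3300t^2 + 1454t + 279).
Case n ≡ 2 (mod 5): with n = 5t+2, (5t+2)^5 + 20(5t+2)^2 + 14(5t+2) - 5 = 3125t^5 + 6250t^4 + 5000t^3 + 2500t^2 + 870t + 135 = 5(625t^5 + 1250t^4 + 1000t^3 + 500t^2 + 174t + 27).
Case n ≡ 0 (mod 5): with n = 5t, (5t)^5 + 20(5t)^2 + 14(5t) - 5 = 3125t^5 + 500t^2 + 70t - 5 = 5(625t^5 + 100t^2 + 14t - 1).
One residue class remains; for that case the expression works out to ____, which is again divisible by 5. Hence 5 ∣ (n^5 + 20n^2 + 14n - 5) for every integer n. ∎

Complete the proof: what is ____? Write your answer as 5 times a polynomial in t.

Only n ≡ 1 (mod 5) is unaccounted for. Put n = 5t+1:
(5t+1)^5 + 20(5t+1)^2 + 14(5t+1) - 5 expands to 3125t^5 + 3125t^4 + 1250t^3 + 750t^2 + 295t + 30,
and factoring out 5 leaves 5(625t^5 + 625t^4 + 250t^3 + 150t^2 + 59t + 6).

5(625t^5 + 625t^4 + 250t^3 + 150t^2 + 59t + 6)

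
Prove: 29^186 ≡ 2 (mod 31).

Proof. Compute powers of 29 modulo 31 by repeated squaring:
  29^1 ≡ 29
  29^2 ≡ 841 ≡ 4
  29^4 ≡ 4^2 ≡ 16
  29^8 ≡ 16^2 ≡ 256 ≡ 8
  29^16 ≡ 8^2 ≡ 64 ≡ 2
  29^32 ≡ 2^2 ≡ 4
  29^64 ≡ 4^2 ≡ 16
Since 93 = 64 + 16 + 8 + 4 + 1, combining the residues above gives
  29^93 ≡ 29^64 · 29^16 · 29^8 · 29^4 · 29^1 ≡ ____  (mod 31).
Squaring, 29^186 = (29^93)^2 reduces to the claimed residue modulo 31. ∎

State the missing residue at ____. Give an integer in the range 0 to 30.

23

29^64 · 29^16 · 29^8 · 29^4 · 29^1 ≡ 16 · 2 · 8 · 16 · 29 = 118784.
118784 mod 31 = 23, so 29^93 ≡ 23 (mod 31).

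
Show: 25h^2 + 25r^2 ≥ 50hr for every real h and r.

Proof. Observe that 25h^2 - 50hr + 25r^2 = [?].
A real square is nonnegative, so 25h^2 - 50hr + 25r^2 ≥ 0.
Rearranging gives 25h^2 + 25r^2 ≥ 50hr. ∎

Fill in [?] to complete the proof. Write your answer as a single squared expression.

25h^2 - 50hr + 25r^2 is a perfect-square trinomial: the outer terms are (5h)^2 and (5r)^2, and the cross term is -2·5h·5r.
So 25h^2 - 50hr + 25r^2 = (5h - 5r)^2 ≥ 0.

(5h - 5r)^2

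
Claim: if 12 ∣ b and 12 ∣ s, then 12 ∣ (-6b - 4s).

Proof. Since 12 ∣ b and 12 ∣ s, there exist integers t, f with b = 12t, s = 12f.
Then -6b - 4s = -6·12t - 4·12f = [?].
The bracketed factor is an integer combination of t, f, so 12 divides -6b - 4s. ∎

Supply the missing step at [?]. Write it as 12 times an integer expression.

Pull the common 12 out of every term: -6·12t - 4·12f = 12(-4f - 6t).
-4f - 6t is an integer, which exhibits the divisibility.

12(-4f - 6t)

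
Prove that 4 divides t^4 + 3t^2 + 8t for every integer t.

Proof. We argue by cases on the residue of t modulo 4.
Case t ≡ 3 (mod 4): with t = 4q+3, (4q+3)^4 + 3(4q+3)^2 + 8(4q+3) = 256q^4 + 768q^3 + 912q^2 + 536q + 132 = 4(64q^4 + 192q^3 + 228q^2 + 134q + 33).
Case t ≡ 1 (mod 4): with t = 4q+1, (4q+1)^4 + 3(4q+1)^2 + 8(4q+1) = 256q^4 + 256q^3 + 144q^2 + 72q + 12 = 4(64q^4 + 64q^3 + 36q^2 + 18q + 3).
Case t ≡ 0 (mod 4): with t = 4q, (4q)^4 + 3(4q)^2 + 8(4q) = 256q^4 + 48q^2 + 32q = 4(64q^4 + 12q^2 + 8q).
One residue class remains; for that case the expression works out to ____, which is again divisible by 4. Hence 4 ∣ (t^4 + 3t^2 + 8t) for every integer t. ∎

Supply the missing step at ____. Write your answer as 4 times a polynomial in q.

Only t ≡ 2 (mod 4) is unaccounted for. Put t = 4q+2:
(4q+2)^4 + 3(4q+2)^2 + 8(4q+2) expands to 256q^4 + 512q^3 + 432q^2 + 208q + 44,
and factoring out 4 leaves 4(64q^4 + 128q^3 + 108q^2 + 52q + 11).

4(64q^4 + 128q^3 + 108q^2 + 52q + 11)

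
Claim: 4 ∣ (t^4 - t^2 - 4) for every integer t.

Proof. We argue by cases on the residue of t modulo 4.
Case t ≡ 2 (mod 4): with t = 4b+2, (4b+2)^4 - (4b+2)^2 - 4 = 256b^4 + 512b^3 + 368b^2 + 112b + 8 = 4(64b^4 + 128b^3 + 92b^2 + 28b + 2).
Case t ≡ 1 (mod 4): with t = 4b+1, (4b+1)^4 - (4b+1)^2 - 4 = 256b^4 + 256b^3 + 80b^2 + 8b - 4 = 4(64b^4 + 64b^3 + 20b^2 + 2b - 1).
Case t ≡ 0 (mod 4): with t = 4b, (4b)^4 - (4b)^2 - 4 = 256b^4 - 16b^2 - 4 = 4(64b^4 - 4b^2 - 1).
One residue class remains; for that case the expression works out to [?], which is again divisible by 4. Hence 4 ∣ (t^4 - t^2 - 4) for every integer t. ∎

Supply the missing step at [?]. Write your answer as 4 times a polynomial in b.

Only t ≡ 3 (mod 4) is unaccounted for. Put t = 4b+3:
(4b+3)^4 - (4b+3)^2 - 4 expands to 256b^4 + 768b^3 + 848b^2 + 408b + 68,
and factoring out 4 leaves 4(64b^4 + 192b^3 + 212b^2 + 102b + 17).

4(64b^4 + 192b^3 + 212b^2 + 102b + 17)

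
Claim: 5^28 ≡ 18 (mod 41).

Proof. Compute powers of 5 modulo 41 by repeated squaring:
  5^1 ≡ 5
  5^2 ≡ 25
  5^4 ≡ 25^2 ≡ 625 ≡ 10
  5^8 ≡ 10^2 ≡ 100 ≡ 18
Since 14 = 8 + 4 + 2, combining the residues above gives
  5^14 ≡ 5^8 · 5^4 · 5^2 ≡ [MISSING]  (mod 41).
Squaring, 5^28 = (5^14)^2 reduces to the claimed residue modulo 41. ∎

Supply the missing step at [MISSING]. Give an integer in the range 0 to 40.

5^8 · 5^4 · 5^2 ≡ 18 · 10 · 25 = 4500.
4500 mod 41 = 31, so 5^14 ≡ 31 (mod 41).

31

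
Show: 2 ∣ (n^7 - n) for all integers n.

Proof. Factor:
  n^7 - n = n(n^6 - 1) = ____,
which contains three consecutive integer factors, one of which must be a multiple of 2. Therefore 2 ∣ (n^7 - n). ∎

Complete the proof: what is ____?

(n - 1)n(n + 1)(n^4 + n^2 + 1)

n^6 - 1 = (n^2 - 1)(n^4 + n^2 + 1), and n^2 - 1 = (n-1)(n+1).
So n(n^6 - 1) = (n - 1)n(n + 1)(n^4 + n^2 + 1).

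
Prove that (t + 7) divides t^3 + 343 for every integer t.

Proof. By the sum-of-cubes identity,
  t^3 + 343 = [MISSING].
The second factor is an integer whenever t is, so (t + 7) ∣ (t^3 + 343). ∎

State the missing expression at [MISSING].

(t + 7)(t^2 - 7t + 49)

a^3 + b^3 = (a + b)(a^2 - ab + b^2). With a = t, b = 7:
t^3 + 343 = (t + 7)(t^2 - 7t + 49).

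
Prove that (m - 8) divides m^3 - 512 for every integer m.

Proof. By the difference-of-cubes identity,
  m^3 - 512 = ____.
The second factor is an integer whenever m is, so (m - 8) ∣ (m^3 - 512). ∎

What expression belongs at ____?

(m - 8)(m^2 + 8m + 64)

a^3 - b^3 = (a - b)(a^2 + ab + b^2). With a = m, b = 8:
m^3 - 512 = (m - 8)(m^2 + 8m + 64).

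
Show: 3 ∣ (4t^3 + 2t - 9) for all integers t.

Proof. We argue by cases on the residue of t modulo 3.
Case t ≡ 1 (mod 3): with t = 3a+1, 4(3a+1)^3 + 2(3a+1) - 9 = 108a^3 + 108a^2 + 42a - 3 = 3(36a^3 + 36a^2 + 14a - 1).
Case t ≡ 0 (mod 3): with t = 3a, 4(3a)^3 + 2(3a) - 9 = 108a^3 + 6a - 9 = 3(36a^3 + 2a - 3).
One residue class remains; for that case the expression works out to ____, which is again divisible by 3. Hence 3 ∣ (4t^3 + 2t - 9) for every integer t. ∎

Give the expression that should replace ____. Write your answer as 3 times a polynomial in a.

Only t ≡ 2 (mod 3) is unaccounted for. Put t = 3a+2:
4(3a+2)^3 + 2(3a+2) - 9 expands to 108a^3 + 216a^2 + 150a + 27,
and factoring out 3 leaves 3(36a^3 + 72a^2 + 50a + 9).

3(36a^3 + 72a^2 + 50a + 9)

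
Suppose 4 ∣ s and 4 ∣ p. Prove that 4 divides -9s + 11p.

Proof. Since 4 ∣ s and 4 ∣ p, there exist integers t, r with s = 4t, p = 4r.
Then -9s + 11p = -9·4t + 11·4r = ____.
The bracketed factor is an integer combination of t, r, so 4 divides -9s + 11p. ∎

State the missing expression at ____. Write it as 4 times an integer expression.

4(11r - 9t)

Each term has a factor of 4: -9·4t + 11·4r = 4·(11r - 9t).
Since 11r - 9t is an integer, 4 ∣ (-9s + 11p).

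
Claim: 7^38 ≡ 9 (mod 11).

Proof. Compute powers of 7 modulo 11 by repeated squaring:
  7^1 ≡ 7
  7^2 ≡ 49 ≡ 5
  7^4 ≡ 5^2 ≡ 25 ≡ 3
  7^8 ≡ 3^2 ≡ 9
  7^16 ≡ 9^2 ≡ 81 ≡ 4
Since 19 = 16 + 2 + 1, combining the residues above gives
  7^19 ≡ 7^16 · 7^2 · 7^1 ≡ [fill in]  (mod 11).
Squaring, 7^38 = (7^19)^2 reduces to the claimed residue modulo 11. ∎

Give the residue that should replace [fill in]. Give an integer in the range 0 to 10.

8

Multiply the listed residues: 4 · 5 · 7 = 20 → 140.
Reducing modulo 11: 140 = 12·11 + 8, so 7^19 ≡ 8.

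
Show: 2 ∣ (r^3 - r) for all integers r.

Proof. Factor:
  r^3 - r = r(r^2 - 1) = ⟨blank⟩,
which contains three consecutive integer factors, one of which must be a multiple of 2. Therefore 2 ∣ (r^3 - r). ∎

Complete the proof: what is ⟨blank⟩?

(r - 1)r(r + 1)

r(r^2 - 1) = r(r - 1)(r + 1) = (r - 1)r(r + 1).
These three factors are consecutive integers, so their product is divisible by 2.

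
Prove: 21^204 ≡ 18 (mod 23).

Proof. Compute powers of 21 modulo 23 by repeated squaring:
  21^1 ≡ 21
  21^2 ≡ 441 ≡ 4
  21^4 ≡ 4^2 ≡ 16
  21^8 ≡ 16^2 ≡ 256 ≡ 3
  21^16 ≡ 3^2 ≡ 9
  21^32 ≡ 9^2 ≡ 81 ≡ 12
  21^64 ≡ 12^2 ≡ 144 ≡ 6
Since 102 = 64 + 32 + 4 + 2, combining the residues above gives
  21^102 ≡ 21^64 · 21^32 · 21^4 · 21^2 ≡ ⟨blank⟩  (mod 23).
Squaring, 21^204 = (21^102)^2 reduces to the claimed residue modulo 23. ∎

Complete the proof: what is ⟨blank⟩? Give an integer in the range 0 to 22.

21^64 · 21^32 · 21^4 · 21^2 ≡ 6 · 12 · 16 · 4 = 4608.
4608 mod 23 = 8, so 21^102 ≡ 8 (mod 23).

8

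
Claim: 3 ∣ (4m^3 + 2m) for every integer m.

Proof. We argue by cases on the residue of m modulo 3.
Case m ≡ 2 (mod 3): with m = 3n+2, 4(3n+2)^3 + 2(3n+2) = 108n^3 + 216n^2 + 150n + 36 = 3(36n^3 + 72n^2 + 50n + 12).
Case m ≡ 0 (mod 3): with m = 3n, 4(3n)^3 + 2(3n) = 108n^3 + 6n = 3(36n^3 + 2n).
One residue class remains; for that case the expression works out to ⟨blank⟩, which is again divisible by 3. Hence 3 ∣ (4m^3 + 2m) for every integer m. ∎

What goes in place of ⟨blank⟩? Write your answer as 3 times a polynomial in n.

Only m ≡ 1 (mod 3) is unaccounted for. Put m = 3n+1:
4(3n+1)^3 + 2(3n+1) expands to 108n^3 + 108n^2 + 42n + 6,
and factoring out 3 leaves 3(36n^3 + 36n^2 + 14n + 2).

3(36n^3 + 36n^2 + 14n + 2)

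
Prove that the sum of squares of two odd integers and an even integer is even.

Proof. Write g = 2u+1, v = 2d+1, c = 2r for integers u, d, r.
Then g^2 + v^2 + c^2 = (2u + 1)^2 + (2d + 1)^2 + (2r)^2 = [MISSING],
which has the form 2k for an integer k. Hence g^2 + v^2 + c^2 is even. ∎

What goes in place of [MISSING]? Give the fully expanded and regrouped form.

2(2d^2 + 2d + 2r^2 + 2u^2 + 2u + 1)

(2u + 1)^2 + (2d + 1)^2 + (2r)^2 = 4d^2 + 4d + 4r^2 + 4u^2 + 4u + 2
= 2(2d^2 + 2d + 2r^2 + 2u^2 + 2u + 1).
Since 2d^2 + 2d + 2r^2 + 2u^2 + 2u + 1 is an integer, the sum of squares is of the form 2k for an integer k.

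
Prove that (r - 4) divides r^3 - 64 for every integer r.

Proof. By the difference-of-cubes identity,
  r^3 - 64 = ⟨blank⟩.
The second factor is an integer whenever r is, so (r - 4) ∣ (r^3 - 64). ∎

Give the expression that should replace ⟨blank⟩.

(r - 4)(r^2 + 4r + 16)

a^3 - b^3 = (a - b)(a^2 + ab + b^2). With a = r, b = 4:
r^3 - 64 = (r - 4)(r^2 + 4r + 16).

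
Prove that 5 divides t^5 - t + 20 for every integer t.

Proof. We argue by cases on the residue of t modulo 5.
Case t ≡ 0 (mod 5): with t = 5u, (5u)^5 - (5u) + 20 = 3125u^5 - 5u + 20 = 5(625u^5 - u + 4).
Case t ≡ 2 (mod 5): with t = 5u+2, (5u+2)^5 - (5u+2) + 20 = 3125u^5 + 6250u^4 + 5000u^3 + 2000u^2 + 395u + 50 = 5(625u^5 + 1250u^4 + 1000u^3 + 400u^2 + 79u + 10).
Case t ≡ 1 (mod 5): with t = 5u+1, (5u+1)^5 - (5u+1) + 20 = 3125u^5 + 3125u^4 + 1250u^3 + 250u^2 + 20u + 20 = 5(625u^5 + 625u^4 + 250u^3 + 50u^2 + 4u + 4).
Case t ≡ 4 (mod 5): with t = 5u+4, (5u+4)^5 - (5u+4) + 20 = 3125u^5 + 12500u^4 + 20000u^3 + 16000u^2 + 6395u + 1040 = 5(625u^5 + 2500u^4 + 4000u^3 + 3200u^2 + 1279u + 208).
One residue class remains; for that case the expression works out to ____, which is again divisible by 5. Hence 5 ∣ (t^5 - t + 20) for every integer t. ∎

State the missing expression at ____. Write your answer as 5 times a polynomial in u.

The residues treated are {0, 2, 1, 4}, so the missing case is t ≡ 3 (mod 5); write t = 5u+3.
Then (5u+3)^5 - (5u+3) + 20 = 3125u^5 + 9375u^4 + 11250u^3 + 6750u^2 + 2020u + 260 = 5(625u^5 + 1875u^4 + 2250u^3 + 1350u^2 + 404u + 52).

5(625u^5 + 1875u^4 + 2250u^3 + 1350u^2 + 404u + 52)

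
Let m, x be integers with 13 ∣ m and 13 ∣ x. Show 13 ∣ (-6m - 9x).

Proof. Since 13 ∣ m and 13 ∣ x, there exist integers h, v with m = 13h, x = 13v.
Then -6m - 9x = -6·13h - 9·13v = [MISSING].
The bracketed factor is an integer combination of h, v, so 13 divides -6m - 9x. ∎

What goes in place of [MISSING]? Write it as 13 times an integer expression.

Each term has a factor of 13: -6·13h - 9·13v = 13·(-6h - 9v).
Since -6h - 9v is an integer, 13 ∣ (-6m - 9x).

13(-6h - 9v)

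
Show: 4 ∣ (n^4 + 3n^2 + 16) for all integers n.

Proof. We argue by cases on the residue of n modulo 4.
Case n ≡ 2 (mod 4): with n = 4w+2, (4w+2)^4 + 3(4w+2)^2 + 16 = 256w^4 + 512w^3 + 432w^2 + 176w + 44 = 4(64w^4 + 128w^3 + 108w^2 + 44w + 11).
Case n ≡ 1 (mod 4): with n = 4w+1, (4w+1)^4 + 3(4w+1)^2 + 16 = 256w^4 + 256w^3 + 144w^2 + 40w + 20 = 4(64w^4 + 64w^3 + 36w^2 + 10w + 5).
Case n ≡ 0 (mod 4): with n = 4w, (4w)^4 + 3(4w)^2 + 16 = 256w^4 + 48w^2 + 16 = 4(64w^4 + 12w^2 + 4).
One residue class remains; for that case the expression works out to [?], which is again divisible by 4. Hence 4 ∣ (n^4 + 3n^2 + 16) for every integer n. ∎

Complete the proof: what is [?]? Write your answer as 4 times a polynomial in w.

4(64w^4 + 192w^3 + 228w^2 + 126w + 31)

Only n ≡ 3 (mod 4) is unaccounted for. Put n = 4w+3:
(4w+3)^4 + 3(4w+3)^2 + 16 expands to 256w^4 + 768w^3 + 912w^2 + 504w + 124,
and factoring out 4 leaves 4(64w^4 + 192w^3 + 228w^2 + 126w + 31).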